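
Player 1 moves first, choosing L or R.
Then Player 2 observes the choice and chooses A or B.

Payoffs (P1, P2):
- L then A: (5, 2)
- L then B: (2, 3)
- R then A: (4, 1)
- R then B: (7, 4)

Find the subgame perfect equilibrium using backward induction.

P1 plays R, P2 plays B after L and B after R; Payoff (7, 4)

Work:
Backward induction:
After L: P2 chooses B → P1 gets 2
After R: P2 chooses B → P1 gets 7
P1 chooses R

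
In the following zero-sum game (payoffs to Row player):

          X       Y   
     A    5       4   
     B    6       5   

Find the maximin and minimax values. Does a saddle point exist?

Maximin = 5, Minimax = 5, Saddle: True

Work:
Row minimums: [4, 5] → maximin = 5
Column maximums: [6, 5] → minimax = 5
Saddle point exists! Game value = 5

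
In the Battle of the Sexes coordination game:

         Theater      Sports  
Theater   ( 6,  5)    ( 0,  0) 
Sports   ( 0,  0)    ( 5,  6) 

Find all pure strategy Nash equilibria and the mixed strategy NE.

Pure NE: (Theater, Theater) and (Sports, Sports); Mixed NE: p = 0.5455, q = 0.4545

Work:
Check pure NE:
(Theater, Theater): (6, 5) - no unilateral deviation beneficial
(Sports, Sports): (5, 6) - no unilateral deviation beneficial
Mixed NE: P1 plays Theater with p = 0.5455, P2 plays Theater with q = 0.4545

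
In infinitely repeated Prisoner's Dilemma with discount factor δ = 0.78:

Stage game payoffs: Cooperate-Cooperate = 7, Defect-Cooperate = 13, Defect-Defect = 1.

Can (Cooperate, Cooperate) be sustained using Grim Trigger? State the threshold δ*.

δ* = 0.5; since δ = 0.78 ≥ 0.5, cooperation can be sustained

Work:
For Grim Trigger:
Cooperate forever: 7/(1-δ)
Defect then punished: 13 + 1·δ/(1-δ)
Need: 7/(1-δ) ≥ 13 + 1·δ/(1-δ)
Solving: δ ≥ (T-R)/(T-P) = (13-7)/(13-1) = 0.5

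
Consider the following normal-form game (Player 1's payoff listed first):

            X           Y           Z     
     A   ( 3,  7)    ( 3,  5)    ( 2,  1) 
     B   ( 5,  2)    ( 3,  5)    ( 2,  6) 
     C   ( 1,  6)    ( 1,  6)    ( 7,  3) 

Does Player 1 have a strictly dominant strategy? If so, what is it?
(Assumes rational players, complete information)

No strictly dominant strategy exists for Player 1

Work:
A strategy strictly dominates another if it gives a strictly higher payoff against every opponent action. Compare each pair of P1's strategies column-by-column:
  A vs B: [3 vs 5, 3 vs 3, 2 vs 2] → A does not strictly dominate B (column X: 3 ≤ 5)
  A vs C: [3 vs 1, 3 vs 1, 2 vs 7] → A does not strictly dominate C (column Z: 2 ≤ 7)
  B vs A: [5 vs 3, 3 vs 3, 2 vs 2] → B does not strictly dominate A (column Y: 3 ≤ 3)
  B vs C: [5 vs 1, 3 vs 1, 2 vs 7] → B does not strictly dominate C (column Z: 2 ≤ 7)
  C vs A: [1 vs 3, 1 vs 3, 7 vs 2] → C does not strictly dominate A (column X: 1 ≤ 3)
  C vs B: [1 vs 5, 1 vs 3, 7 vs 2] → C does not strictly dominate B (column X: 1 ≤ 5)
No single strategy strictly dominates all others → no strictly dominant strategy.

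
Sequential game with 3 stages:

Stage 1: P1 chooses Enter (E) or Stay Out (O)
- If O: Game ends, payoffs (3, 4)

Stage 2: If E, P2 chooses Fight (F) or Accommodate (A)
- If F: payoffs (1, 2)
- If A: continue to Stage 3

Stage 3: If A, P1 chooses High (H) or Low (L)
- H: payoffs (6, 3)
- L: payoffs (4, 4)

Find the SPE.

SPE: (E, A, H); Outcome (6, 3)

Work:
Stage 3: P1 chooses H (6 vs 4)
Stage 2: P2: F->2, A->3 (anticipating H). Choose A
Stage 1: P1: O->3, E->6 (anticipating A, H). Choose E
SPE path: E -> A -> H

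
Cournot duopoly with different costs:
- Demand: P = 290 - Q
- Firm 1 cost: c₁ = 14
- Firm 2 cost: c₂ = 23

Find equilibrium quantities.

q₁* = 95.0, q₂* = 86.0

Work:
Reaction: q₁ = (290 - 14 - q₂)/2
Reaction: q₂ = (290 - 23 - q₁)/2
Solve simultaneously:
q₁* = (290 - 2×14 + 23)/3 = 95.0
q₂* = (290 - 2×23 + 14)/3 = 86.0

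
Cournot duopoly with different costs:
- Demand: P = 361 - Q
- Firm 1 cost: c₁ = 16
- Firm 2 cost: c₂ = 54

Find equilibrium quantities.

q₁* = 127.67, q₂* = 89.67

Work:
Reaction: q₁ = (361 - 16 - q₂)/2
Reaction: q₂ = (361 - 54 - q₁)/2
Solve simultaneously:
q₁* = (361 - 2×16 + 54)/3 = 127.67
q₂* = (361 - 2×54 + 16)/3 = 89.67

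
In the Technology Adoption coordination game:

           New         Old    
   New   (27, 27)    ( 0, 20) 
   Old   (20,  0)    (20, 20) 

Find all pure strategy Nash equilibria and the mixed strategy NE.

Pure NE: (New, New) and (Old, Old); Mixed NE: p = 0.7407, q = 0.7407

Work:
Check pure NE:
(New, New): (27, 27) - no unilateral deviation beneficial
(Old, Old): (20, 20) - no unilateral deviation beneficial
Mixed NE: P1 plays New with p = 0.7407, P2 plays New with q = 0.7407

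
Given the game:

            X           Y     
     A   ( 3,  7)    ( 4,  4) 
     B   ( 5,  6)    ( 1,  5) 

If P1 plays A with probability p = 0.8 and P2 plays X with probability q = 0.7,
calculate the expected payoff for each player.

E[P1] = 3.4, E[P2] = 6.02

Work:
E[P1] = p·q·π₁(A,X) + p·(1-q)·π₁(A,Y) + (1-p)·q·π₁(B,X) + (1-p)·(1-q)·π₁(B,Y)
= 0.8·0.7·3 + 0.8·0.3·4 + 0.2·0.7·5 + 0.2·0.3·1
= 3.4

E[P2] = 6.02 (similar calculation)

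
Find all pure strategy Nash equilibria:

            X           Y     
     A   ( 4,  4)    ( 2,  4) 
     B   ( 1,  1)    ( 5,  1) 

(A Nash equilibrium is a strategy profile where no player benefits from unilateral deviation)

Nash equilibrium: (A, X), (B, Y)

Work:
Best responses:
  P1 vs X: payoffs [4, 1] → best response A (payoff 4)
  P1 vs Y: payoffs [2, 5] → best response B (payoff 5)
  P2 vs A: payoffs [4, 4] → best response X/Y (payoff 4)
  P2 vs B: payoffs [1, 1] → best response X/Y (payoff 1)
Mutual best responses: (A,X), (B,Y) → Nash equilibria.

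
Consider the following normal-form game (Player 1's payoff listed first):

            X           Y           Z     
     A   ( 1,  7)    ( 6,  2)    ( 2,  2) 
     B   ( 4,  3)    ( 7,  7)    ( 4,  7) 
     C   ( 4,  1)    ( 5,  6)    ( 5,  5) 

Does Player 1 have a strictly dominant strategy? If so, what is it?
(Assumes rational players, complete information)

No strictly dominant strategy exists for Player 1

Work:
A strategy strictly dominates another if it gives a strictly higher payoff against every opponent action. Compare each pair of P1's strategies column-by-column:
  A vs B: [1 vs 4, 6 vs 7, 2 vs 4] → A does not strictly dominate B (column X: 1 ≤ 4)
  A vs C: [1 vs 4, 6 vs 5, 2 vs 5] → A does not strictly dominate C (column X: 1 ≤ 4)
  B vs A: [4 vs 1, 7 vs 6, 4 vs 2] → B strictly dominates A
  B vs C: [4 vs 4, 7 vs 5, 4 vs 5] → B does not strictly dominate C (column X: 4 ≤ 4)
  C vs A: [4 vs 1, 5 vs 6, 5 vs 2] → C does not strictly dominate A (column Y: 5 ≤ 6)
  C vs B: [4 vs 4, 5 vs 7, 5 vs 4] → C does not strictly dominate B (column X: 4 ≤ 4)
No single strategy strictly dominates all others → no strictly dominant strategy.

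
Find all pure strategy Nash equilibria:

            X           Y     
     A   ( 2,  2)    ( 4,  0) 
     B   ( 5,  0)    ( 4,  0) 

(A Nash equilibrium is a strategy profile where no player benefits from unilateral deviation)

Nash equilibrium: (B, X), (B, Y)

Work:
Best responses:
  P1 vs X: payoffs [2, 5] → best response B (payoff 5)
  P1 vs Y: payoffs [4, 4] → best response A/B (payoff 4)
  P2 vs A: payoffs [2, 0] → best response X (payoff 2)
  P2 vs B: payoffs [0, 0] → best response X/Y (payoff 0)
Mutual best responses: (B,X), (B,Y) → Nash equilibria.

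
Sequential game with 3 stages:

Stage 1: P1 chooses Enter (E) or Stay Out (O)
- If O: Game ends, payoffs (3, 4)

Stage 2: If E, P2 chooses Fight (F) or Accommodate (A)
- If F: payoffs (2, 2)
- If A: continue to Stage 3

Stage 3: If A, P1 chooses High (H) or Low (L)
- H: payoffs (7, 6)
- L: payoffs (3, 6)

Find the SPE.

SPE: (E, A, H); Outcome (7, 6)

Work:
Stage 3: P1 chooses H (7 vs 3)
Stage 2: P2: F->2, A->6 (anticipating H). Choose A
Stage 1: P1: O->3, E->7 (anticipating A, H). Choose E
SPE path: E -> A -> H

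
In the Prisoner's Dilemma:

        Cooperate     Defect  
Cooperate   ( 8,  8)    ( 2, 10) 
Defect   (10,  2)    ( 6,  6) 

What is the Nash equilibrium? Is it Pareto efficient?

(Defect, Defect) is NE; not Pareto efficient

Work:
Defect dominates Cooperate for both players:
If P2 cooperates: Defect (10) > Cooperate (8)
If P2 defects: Defect (6) > Cooperate (2)
NE: (Defect, Defect) with payoff (6, 6)
But (Cooperate, Cooperate) = (8, 8) Pareto dominates (6, 6)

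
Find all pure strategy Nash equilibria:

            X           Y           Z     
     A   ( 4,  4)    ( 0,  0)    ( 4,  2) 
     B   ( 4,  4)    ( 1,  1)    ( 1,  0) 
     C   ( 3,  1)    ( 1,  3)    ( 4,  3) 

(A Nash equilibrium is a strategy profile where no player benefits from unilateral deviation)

Nash equilibrium: (A, X), (B, X), (C, Y), (C, Z)

Work:
Best responses:
  P1 vs X: payoffs [4, 4, 3] → best response A/B (payoff 4)
  P1 vs Y: payoffs [0, 1, 1] → best response B/C (payoff 1)
  P1 vs Z: payoffs [4, 1, 4] → best response A/C (payoff 4)
  P2 vs A: payoffs [4, 0, 2] → best response X (payoff 4)
  P2 vs B: payoffs [4, 1, 0] → best response X (payoff 4)
  P2 vs C: payoffs [1, 3, 3] → best response Y/Z (payoff 3)
Mutual best responses: (A,X), (B,X), (C,Y), (C,Z) → Nash equilibria.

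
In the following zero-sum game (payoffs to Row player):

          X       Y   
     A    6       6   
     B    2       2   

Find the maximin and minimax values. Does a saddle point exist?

Maximin = 6, Minimax = 6, Saddle: True

Work:
Row minimums: [6, 2] → maximin = 6
Column maximums: [6, 6] → minimax = 6
Saddle point exists! Game value = 6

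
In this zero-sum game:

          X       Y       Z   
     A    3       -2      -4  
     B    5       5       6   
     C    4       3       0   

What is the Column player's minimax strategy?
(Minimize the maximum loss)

Column should play X or Y (all achieve the minimum), value = 5

Work:
Column player minimizes Row's maximum payoff:
Column X: max payoff to Row = 5
Column Y: max payoff to Row = 5
Column Z: max payoff to Row = 6
Minimum is 5, achieved by columns X, Y (tied).
Each of X or Y is a minimax strategy.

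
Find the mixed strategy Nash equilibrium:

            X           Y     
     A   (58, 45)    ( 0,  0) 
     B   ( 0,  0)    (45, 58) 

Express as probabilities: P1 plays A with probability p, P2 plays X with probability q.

p = 0.5631, q = 0.4369

Work:
Find probabilities that make opponent indifferent:
P2 chooses q to make P1 indifferent between A and B
P1 chooses p to make P2 indifferent between X and Y
Mixed NE: P1 plays (A: 0.5631, B: 0.4369), P2 plays (X: 0.4369, Y: 0.5631)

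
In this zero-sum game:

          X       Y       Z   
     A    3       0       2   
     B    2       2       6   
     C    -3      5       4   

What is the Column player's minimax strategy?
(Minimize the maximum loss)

Column should play X, value = 3

Work:
Column player minimizes Row's maximum payoff:
Column X: max payoff to Row = 3
Column Y: max payoff to Row = 5
Column Z: max payoff to Row = 6
Minimum is 3, achieved by column X.
Minimax strategy: X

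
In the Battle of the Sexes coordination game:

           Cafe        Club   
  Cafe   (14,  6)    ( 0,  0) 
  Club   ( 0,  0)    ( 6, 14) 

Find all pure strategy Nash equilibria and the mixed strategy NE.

Pure NE: (Cafe, Cafe) and (Club, Club); Mixed NE: p = 0.7, q = 0.3

Work:
Check pure NE:
(Cafe, Cafe): (14, 6) - no unilateral deviation beneficial
(Club, Club): (6, 14) - no unilateral deviation beneficial
Mixed NE: P1 plays Cafe with p = 0.7, P2 plays Cafe with q = 0.3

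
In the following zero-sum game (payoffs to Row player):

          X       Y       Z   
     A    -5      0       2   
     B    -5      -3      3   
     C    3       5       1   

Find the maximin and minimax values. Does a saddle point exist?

Maximin = 1, Minimax = 3, Saddle: False

Work:
Row minimums: [-5, -5, 1] → maximin = 1
Column maximums: [3, 5, 3] → minimax = 3
No saddle point (maximin ≠ minimax). Mixed strategy needed.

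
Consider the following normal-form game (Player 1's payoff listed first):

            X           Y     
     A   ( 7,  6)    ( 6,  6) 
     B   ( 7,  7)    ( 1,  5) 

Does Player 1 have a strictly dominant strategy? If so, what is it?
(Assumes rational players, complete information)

No strictly dominant strategy exists for Player 1

Work:
A strategy strictly dominates another if it gives a strictly higher payoff against every opponent action. Compare each pair of P1's strategies column-by-column:
  A vs B: [7 vs 7, 6 vs 1] → A does not strictly dominate B (column X: 7 ≤ 7)
  B vs A: [7 vs 7, 1 vs 6] → B does not strictly dominate A (column X: 7 ≤ 7)
No single strategy strictly dominates all others → no strictly dominant strategy.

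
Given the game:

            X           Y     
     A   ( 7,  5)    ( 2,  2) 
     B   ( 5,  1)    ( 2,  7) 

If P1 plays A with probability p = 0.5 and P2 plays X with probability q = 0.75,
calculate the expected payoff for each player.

E[P1] = 5.0, E[P2] = 3.375

Work:
E[P1] = p·q·π₁(A,X) + p·(1-q)·π₁(A,Y) + (1-p)·q·π₁(B,X) + (1-p)·(1-q)·π₁(B,Y)
= 0.5·0.75·7 + 0.5·0.25·2 + 0.5·0.75·5 + 0.5·0.25·2
= 5.0

E[P2] = 3.375 (similar calculation)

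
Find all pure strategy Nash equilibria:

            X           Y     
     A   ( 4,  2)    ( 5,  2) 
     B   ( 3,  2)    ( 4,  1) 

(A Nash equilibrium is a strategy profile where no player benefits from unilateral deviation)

Nash equilibrium: (A, X), (A, Y)

Work:
Best responses:
  P1 vs X: payoffs [4, 3] → best response A (payoff 4)
  P1 vs Y: payoffs [5, 4] → best response A (payoff 5)
  P2 vs A: payoffs [2, 2] → best response X/Y (payoff 2)
  P2 vs B: payoffs [2, 1] → best response X (payoff 2)
Mutual best responses: (A,X), (A,Y) → Nash equilibria.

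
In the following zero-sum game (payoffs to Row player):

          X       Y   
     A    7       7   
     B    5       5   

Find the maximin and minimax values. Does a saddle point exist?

Maximin = 7, Minimax = 7, Saddle: True

Work:
Row minimums: [7, 5] → maximin = 7
Column maximums: [7, 7] → minimax = 7
Saddle point exists! Game value = 7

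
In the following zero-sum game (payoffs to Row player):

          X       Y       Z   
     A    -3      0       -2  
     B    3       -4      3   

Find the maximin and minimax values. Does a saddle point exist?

Maximin = -3, Minimax = 0, Saddle: False

Work:
Row minimums: [-3, -4] → maximin = -3
Column maximums: [3, 0, 3] → minimax = 0
No saddle point (maximin ≠ minimax). Mixed strategy needed.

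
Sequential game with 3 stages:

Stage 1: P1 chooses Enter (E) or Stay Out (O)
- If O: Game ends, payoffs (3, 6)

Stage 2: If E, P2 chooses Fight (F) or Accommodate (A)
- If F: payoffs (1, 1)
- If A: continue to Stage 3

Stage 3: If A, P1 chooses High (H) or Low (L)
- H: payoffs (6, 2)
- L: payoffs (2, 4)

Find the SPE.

SPE: (E, A, H); Outcome (6, 2)

Work:
Stage 3: P1 chooses H (6 vs 2)
Stage 2: P2: F->1, A->2 (anticipating H). Choose A
Stage 1: P1: O->3, E->6 (anticipating A, H). Choose E
SPE path: E -> A -> H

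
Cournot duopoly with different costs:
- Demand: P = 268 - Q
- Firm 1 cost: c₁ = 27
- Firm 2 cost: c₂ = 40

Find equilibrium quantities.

q₁* = 84.67, q₂* = 71.67

Work:
Reaction: q₁ = (268 - 27 - q₂)/2
Reaction: q₂ = (268 - 40 - q₁)/2
Solve simultaneously:
q₁* = (268 - 2×27 + 40)/3 = 84.67
q₂* = (268 - 2×40 + 27)/3 = 71.67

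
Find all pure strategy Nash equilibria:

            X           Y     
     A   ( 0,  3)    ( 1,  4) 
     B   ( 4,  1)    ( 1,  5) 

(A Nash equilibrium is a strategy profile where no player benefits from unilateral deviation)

Nash equilibrium: (A, Y), (B, Y)

Work:
Best responses:
  P1 vs X: payoffs [0, 4] → best response B (payoff 4)
  P1 vs Y: payoffs [1, 1] → best response A/B (payoff 1)
  P2 vs A: payoffs [3, 4] → best response Y (payoff 4)
  P2 vs B: payoffs [1, 5] → best response Y (payoff 5)
Mutual best responses: (A,Y), (B,Y) → Nash equilibria.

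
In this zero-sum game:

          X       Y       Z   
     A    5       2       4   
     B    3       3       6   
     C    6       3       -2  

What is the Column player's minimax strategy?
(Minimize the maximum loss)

Column should play Y, value = 3

Work:
Column player minimizes Row's maximum payoff:
Column X: max payoff to Row = 6
Column Y: max payoff to Row = 3
Column Z: max payoff to Row = 6
Minimum is 3, achieved by column Y.
Minimax strategy: Y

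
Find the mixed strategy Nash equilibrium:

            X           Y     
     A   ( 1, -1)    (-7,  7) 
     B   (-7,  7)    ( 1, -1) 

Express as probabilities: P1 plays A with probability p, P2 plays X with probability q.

p = 0.5, q = 0.5

Work:
Find probabilities that make opponent indifferent:
P2 chooses q to make P1 indifferent between A and B
P1 chooses p to make P2 indifferent between X and Y
Mixed NE: P1 plays (A: 0.5, B: 0.5), P2 plays (X: 0.5, Y: 0.5)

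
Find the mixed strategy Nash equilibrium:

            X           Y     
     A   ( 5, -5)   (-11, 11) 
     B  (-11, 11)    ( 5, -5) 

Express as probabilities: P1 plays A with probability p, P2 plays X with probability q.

p = 0.5, q = 0.5

Work:
Find probabilities that make opponent indifferent:
P2 chooses q to make P1 indifferent between A and B
P1 chooses p to make P2 indifferent between X and Y
Mixed NE: P1 plays (A: 0.5, B: 0.5), P2 plays (X: 0.5, Y: 0.5)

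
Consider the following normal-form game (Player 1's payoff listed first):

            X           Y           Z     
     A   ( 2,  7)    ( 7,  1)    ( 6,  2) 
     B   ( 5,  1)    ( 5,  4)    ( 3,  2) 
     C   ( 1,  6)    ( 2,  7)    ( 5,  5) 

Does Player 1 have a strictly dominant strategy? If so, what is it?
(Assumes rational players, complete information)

No strictly dominant strategy exists for Player 1

Work:
A strategy strictly dominates another if it gives a strictly higher payoff against every opponent action. Compare each pair of P1's strategies column-by-column:
  A vs B: [2 vs 5, 7 vs 5, 6 vs 3] → A does not strictly dominate B (column X: 2 ≤ 5)
  A vs C: [2 vs 1, 7 vs 2, 6 vs 5] → A strictly dominates C
  B vs A: [5 vs 2, 5 vs 7, 3 vs 6] → B does not strictly dominate A (column Y: 5 ≤ 7)
  B vs C: [5 vs 1, 5 vs 2, 3 vs 5] → B does not strictly dominate C (column Z: 3 ≤ 5)
  C vs A: [1 vs 2, 2 vs 7, 5 vs 6] → C does not strictly dominate A (column X: 1 ≤ 2)
  C vs B: [1 vs 5, 2 vs 5, 5 vs 3] → C does not strictly dominate B (column X: 1 ≤ 5)
No single strategy strictly dominates all others → no strictly dominant strategy.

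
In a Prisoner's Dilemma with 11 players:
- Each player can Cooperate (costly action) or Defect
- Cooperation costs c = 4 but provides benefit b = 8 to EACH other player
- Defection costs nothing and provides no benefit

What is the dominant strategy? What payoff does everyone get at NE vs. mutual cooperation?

Dominant: Defect; NE payoff = 0; Coop payoff = 76

Work:
Defect dominates (saves cost c = 4, benefit to others is external)
NE: All defect → everyone gets 0
If all cooperate: each receives (10)×8 - 4 = 76
Social dilemma: 76 > 0 but NE gives 0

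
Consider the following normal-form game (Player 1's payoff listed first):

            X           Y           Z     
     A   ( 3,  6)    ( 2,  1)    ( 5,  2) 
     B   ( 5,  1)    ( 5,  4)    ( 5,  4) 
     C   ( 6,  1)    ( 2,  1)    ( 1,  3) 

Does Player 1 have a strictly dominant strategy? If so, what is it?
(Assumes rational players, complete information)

No strictly dominant strategy exists for Player 1

Work:
A strategy strictly dominates another if it gives a strictly higher payoff against every opponent action. Compare each pair of P1's strategies column-by-column:
  A vs B: [3 vs 5, 2 vs 5, 5 vs 5] → A does not strictly dominate B (column X: 3 ≤ 5)
  A vs C: [3 vs 6, 2 vs 2, 5 vs 1] → A does not strictly dominate C (column X: 3 ≤ 6)
  B vs A: [5 vs 3, 5 vs 2, 5 vs 5] → B does not strictly dominate A (column Z: 5 ≤ 5)
  B vs C: [5 vs 6, 5 vs 2, 5 vs 1] → B does not strictly dominate C (column X: 5 ≤ 6)
  C vs A: [6 vs 3, 2 vs 2, 1 vs 5] → C does not strictly dominate A (column Y: 2 ≤ 2)
  C vs B: [6 vs 5, 2 vs 5, 1 vs 5] → C does not strictly dominate B (column Y: 2 ≤ 5)
No single strategy strictly dominates all others → no strictly dominant strategy.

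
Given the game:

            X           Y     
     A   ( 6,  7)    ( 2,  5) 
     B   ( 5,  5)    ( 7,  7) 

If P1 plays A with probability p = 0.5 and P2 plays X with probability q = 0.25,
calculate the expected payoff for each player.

E[P1] = 4.75, E[P2] = 6.0

Work:
E[P1] = p·q·π₁(A,X) + p·(1-q)·π₁(A,Y) + (1-p)·q·π₁(B,X) + (1-p)·(1-q)·π₁(B,Y)
= 0.5·0.25·6 + 0.5·0.75·2 + 0.5·0.25·5 + 0.5·0.75·7
= 4.75

E[P2] = 6.0 (similar calculation)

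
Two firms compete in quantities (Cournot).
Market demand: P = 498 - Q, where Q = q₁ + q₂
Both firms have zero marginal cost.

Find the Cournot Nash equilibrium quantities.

q₁* = q₂* = 166.0; P* = 166.0

Work:
Profit: π_i = P·q_i = (a - q_i - q_j)·q_i
FOC: ∂π_i/∂q_i = a - 2q_i - q_j = 0
Reaction function: q_i = (498 - q_j)/2
Symmetry: q* = 498/3 = 166.0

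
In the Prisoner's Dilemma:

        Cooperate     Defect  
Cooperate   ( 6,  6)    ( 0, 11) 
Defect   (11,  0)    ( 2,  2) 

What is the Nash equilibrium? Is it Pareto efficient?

(Defect, Defect) is NE; not Pareto efficient

Work:
Defect dominates Cooperate for both players:
If P2 cooperates: Defect (11) > Cooperate (6)
If P2 defects: Defect (2) > Cooperate (0)
NE: (Defect, Defect) with payoff (2, 2)
But (Cooperate, Cooperate) = (6, 6) Pareto dominates (2, 2)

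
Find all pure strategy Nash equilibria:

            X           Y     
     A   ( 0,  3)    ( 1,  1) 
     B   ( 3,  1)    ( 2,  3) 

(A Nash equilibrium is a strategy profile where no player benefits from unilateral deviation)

Nash equilibrium: (B, Y)

Work:
Best responses:
  P1 vs X: payoffs [0, 3] → best response B (payoff 3)
  P1 vs Y: payoffs [1, 2] → best response B (payoff 2)
  P2 vs A: payoffs [3, 1] → best response X (payoff 3)
  P2 vs B: payoffs [1, 3] → best response Y (payoff 3)
Mutual best responses: (B,Y) → Nash equilibria.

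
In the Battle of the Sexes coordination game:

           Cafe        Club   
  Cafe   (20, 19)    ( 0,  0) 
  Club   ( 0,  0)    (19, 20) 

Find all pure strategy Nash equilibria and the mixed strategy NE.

Pure NE: (Cafe, Cafe) and (Club, Club); Mixed NE: p = 0.5128, q = 0.4872

Work:
Check pure NE:
(Cafe, Cafe): (20, 19) - no unilateral deviation beneficial
(Club, Club): (19, 20) - no unilateral deviation beneficial
Mixed NE: P1 plays Cafe with p = 0.5128, P2 plays Cafe with q = 0.4872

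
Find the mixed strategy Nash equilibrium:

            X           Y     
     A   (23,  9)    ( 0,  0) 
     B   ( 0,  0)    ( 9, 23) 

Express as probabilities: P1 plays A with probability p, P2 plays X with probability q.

p = 0.7188, q = 0.2812

Work:
Find probabilities that make opponent indifferent:
P2 chooses q to make P1 indifferent between A and B
P1 chooses p to make P2 indifferent between X and Y
Mixed NE: P1 plays (A: 0.7188, B: 0.2812), P2 plays (X: 0.2812, Y: 0.7188)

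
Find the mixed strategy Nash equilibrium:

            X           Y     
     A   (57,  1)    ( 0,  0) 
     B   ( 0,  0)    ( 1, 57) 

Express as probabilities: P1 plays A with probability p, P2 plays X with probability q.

p = 0.9828, q = 0.0172

Work:
Find probabilities that make opponent indifferent:
P2 chooses q to make P1 indifferent between A and B
P1 chooses p to make P2 indifferent between X and Y
Mixed NE: P1 plays (A: 0.9828, B: 0.0172), P2 plays (X: 0.0172, Y: 0.9828)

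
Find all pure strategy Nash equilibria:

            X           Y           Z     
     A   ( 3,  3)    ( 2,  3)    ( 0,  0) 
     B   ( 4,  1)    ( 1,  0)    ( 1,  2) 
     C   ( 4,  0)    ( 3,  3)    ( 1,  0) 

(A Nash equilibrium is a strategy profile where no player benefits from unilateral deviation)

Nash equilibrium: (B, Z), (C, Y)

Work:
Best responses:
  P1 vs X: payoffs [3, 4, 4] → best response B/C (payoff 4)
  P1 vs Y: payoffs [2, 1, 3] → best response C (payoff 3)
  P1 vs Z: payoffs [0, 1, 1] → best response B/C (payoff 1)
  P2 vs A: payoffs [3, 3, 0] → best response X/Y (payoff 3)
  P2 vs B: payoffs [1, 0, 2] → best response Z (payoff 2)
  P2 vs C: payoffs [0, 3, 0] → best response Y (payoff 3)
Mutual best responses: (B,Z), (C,Y) → Nash equilibria.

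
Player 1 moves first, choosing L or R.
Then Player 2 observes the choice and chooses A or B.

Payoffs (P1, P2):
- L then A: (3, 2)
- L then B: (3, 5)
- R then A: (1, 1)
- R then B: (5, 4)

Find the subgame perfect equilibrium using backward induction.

P1 plays R, P2 plays B after L and B after R; Payoff (5, 4)

Work:
Backward induction:
After L: P2 chooses B → P1 gets 3
After R: P2 chooses B → P1 gets 5
P1 chooses R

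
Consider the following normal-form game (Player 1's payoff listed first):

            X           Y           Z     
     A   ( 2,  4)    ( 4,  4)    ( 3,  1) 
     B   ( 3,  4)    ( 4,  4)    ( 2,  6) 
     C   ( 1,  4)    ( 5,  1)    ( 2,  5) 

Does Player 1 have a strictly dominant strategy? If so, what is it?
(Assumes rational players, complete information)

No strictly dominant strategy exists for Player 1

Work:
A strategy strictly dominates another if it gives a strictly higher payoff against every opponent action. Compare each pair of P1's strategies column-by-column:
  A vs B: [2 vs 3, 4 vs 4, 3 vs 2] → A does not strictly dominate B (column X: 2 ≤ 3)
  A vs C: [2 vs 1, 4 vs 5, 3 vs 2] → A does not strictly dominate C (column Y: 4 ≤ 5)
  B vs A: [3 vs 2, 4 vs 4, 2 vs 3] → B does not strictly dominate A (column Y: 4 ≤ 4)
  B vs C: [3 vs 1, 4 vs 5, 2 vs 2] → B does not strictly dominate C (column Y: 4 ≤ 5)
  C vs A: [1 vs 2, 5 vs 4, 2 vs 3] → C does not strictly dominate A (column X: 1 ≤ 2)
  C vs B: [1 vs 3, 5 vs 4, 2 vs 2] → C does not strictly dominate B (column X: 1 ≤ 3)
No single strategy strictly dominates all others → no strictly dominant strategy.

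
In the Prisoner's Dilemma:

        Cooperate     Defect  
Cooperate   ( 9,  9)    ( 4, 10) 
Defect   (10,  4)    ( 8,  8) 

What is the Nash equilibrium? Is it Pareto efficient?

(Defect, Defect) is NE; not Pareto efficient

Work:
Defect dominates Cooperate for both players:
If P2 cooperates: Defect (10) > Cooperate (9)
If P2 defects: Defect (8) > Cooperate (4)
NE: (Defect, Defect) with payoff (8, 8)
But (Cooperate, Cooperate) = (9, 9) Pareto dominates (8, 8)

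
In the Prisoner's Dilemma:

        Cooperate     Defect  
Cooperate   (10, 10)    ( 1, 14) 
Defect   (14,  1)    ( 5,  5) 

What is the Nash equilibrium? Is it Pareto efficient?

(Defect, Defect) is NE; not Pareto efficient

Work:
Defect dominates Cooperate for both players:
If P2 cooperates: Defect (14) > Cooperate (10)
If P2 defects: Defect (5) > Cooperate (1)
NE: (Defect, Defect) with payoff (5, 5)
But (Cooperate, Cooperate) = (10, 10) Pareto dominates (5, 5)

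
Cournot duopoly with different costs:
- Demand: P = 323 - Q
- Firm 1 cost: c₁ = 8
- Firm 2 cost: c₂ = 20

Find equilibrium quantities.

q₁* = 109.0, q₂* = 97.0

Work:
Reaction: q₁ = (323 - 8 - q₂)/2
Reaction: q₂ = (323 - 20 - q₁)/2
Solve simultaneously:
q₁* = (323 - 2×8 + 20)/3 = 109.0
q₂* = (323 - 2×20 + 8)/3 = 97.0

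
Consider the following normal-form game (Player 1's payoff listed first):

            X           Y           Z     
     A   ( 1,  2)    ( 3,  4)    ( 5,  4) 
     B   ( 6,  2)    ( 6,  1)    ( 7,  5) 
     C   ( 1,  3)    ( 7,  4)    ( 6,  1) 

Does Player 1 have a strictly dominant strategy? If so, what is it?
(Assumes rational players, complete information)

No strictly dominant strategy exists for Player 1

Work:
A strategy strictly dominates another if it gives a strictly higher payoff against every opponent action. Compare each pair of P1's strategies column-by-column:
  A vs B: [1 vs 6, 3 vs 6, 5 vs 7] → A does not strictly dominate B (column X: 1 ≤ 6)
  A vs C: [1 vs 1, 3 vs 7, 5 vs 6] → A does not strictly dominate C (column X: 1 ≤ 1)
  B vs A: [6 vs 1, 6 vs 3, 7 vs 5] → B strictly dominates A
  B vs C: [6 vs 1, 6 vs 7, 7 vs 6] → B does not strictly dominate C (column Y: 6 ≤ 7)
  C vs A: [1 vs 1, 7 vs 3, 6 vs 5] → C does not strictly dominate A (column X: 1 ≤ 1)
  C vs B: [1 vs 6, 7 vs 6, 6 vs 7] → C does not strictly dominate B (column X: 1 ≤ 6)
No single strategy strictly dominates all others → no strictly dominant strategy.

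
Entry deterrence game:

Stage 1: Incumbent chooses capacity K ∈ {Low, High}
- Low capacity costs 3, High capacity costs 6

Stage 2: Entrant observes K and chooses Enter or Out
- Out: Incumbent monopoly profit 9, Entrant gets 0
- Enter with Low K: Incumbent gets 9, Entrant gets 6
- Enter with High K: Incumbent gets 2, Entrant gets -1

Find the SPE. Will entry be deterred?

SPE: (Low, Enter|Low, Out|High); Entry not deterred. Incumbent net profit = 6, Entrant gets 6

Work:
After Low K: Entrant enters (6 > 0)
After High K: Entrant stays out (-1 < 0)
Incumbent: Low → 9−3=6, High → 9−6=3
Incumbent chooses Low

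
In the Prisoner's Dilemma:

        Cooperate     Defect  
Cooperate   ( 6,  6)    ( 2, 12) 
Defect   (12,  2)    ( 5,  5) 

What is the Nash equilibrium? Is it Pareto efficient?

(Defect, Defect) is NE; not Pareto efficient

Work:
Defect dominates Cooperate for both players:
If P2 cooperates: Defect (12) > Cooperate (6)
If P2 defects: Defect (5) > Cooperate (2)
NE: (Defect, Defect) with payoff (5, 5)
But (Cooperate, Cooperate) = (6, 6) Pareto dominates (5, 5)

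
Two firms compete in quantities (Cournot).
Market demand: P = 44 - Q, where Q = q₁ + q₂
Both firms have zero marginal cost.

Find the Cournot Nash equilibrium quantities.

q₁* = q₂* = 14.67; P* = 14.67

Work:
Profit: π_i = P·q_i = (a - q_i - q_j)·q_i
FOC: ∂π_i/∂q_i = a - 2q_i - q_j = 0
Reaction function: q_i = (44 - q_j)/2
Symmetry: q* = 44/3 = 14.67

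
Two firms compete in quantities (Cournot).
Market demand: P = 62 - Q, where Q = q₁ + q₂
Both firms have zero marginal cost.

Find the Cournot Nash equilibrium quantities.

q₁* = q₂* = 20.67; P* = 20.67

Work:
Profit: π_i = P·q_i = (a - q_i - q_j)·q_i
FOC: ∂π_i/∂q_i = a - 2q_i - q_j = 0
Reaction function: q_i = (62 - q_j)/2
Symmetry: q* = 62/3 = 20.67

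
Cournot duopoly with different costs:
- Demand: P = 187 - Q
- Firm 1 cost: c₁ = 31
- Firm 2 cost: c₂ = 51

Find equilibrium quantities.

q₁* = 58.67, q₂* = 38.67

Work:
Reaction: q₁ = (187 - 31 - q₂)/2
Reaction: q₂ = (187 - 51 - q₁)/2
Solve simultaneously:
q₁* = (187 - 2×31 + 51)/3 = 58.67
q₂* = (187 - 2×51 + 31)/3 = 38.67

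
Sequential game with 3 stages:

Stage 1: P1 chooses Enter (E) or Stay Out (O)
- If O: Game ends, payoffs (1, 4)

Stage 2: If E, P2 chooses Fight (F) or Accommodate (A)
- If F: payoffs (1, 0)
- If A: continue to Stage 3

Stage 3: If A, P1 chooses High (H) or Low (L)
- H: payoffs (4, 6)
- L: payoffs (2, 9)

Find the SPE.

SPE: (E, A, H); Outcome (4, 6)

Work:
Stage 3: P1 chooses H (4 vs 2)
Stage 2: P2: F->0, A->6 (anticipating H). Choose A
Stage 1: P1: O->1, E->4 (anticipating A, H). Choose E
SPE path: E -> A -> H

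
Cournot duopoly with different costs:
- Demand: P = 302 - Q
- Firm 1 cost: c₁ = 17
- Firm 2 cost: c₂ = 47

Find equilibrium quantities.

q₁* = 105.0, q₂* = 75.0

Work:
Reaction: q₁ = (302 - 17 - q₂)/2
Reaction: q₂ = (302 - 47 - q₁)/2
Solve simultaneously:
q₁* = (302 - 2×17 + 47)/3 = 105.0
q₂* = (302 - 2×47 + 17)/3 = 75.0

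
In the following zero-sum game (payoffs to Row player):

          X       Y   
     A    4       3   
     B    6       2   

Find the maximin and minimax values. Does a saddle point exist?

Maximin = 3, Minimax = 3, Saddle: True

Work:
Row minimums: [3, 2] → maximin = 3
Column maximums: [6, 3] → minimax = 3
Saddle point exists! Game value = 3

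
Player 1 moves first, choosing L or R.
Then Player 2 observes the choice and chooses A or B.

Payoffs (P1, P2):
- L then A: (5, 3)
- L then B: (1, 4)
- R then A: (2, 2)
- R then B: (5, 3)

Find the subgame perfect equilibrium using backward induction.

P1 plays R, P2 plays B after L and B after R; Payoff (5, 3)

Work:
Backward induction:
After L: P2 chooses B → P1 gets 1
After R: P2 chooses B → P1 gets 5
P1 chooses R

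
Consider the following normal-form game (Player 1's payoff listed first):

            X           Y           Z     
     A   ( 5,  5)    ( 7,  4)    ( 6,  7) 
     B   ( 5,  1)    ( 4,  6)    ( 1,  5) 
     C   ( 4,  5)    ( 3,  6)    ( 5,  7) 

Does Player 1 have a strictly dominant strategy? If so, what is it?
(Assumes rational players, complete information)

No strictly dominant strategy exists for Player 1

Work:
A strategy strictly dominates another if it gives a strictly higher payoff against every opponent action. Compare each pair of P1's strategies column-by-column:
  A vs B: [5 vs 5, 7 vs 4, 6 vs 1] → A does not strictly dominate B (column X: 5 ≤ 5)
  A vs C: [5 vs 4, 7 vs 3, 6 vs 5] → A strictly dominates C
  B vs A: [5 vs 5, 4 vs 7, 1 vs 6] → B does not strictly dominate A (column X: 5 ≤ 5)
  B vs C: [5 vs 4, 4 vs 3, 1 vs 5] → B does not strictly dominate C (column Z: 1 ≤ 5)
  C vs A: [4 vs 5, 3 vs 7, 5 vs 6] → C does not strictly dominate A (column X: 4 ≤ 5)
  C vs B: [4 vs 5, 3 vs 4, 5 vs 1] → C does not strictly dominate B (column X: 4 ≤ 5)
No single strategy strictly dominates all others → no strictly dominant strategy.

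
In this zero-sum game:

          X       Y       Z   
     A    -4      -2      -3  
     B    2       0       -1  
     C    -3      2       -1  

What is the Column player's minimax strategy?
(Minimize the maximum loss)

Column should play Z, value = -1

Work:
Column player minimizes Row's maximum payoff:
Column X: max payoff to Row = 2
Column Y: max payoff to Row = 2
Column Z: max payoff to Row = -1
Minimum is -1, achieved by column Z.
Minimax strategy: Z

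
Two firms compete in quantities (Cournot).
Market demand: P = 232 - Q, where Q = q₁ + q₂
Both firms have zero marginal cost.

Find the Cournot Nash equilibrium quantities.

q₁* = q₂* = 77.33; P* = 77.33

Work:
Profit: π_i = P·q_i = (a - q_i - q_j)·q_i
FOC: ∂π_i/∂q_i = a - 2q_i - q_j = 0
Reaction function: q_i = (232 - q_j)/2
Symmetry: q* = 232/3 = 77.33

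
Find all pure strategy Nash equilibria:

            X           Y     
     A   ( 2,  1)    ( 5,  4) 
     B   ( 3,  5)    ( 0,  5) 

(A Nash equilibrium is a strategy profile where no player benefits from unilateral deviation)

Nash equilibrium: (A, Y), (B, X)

Work:
Best responses:
  P1 vs X: payoffs [2, 3] → best response B (payoff 3)
  P1 vs Y: payoffs [5, 0] → best response A (payoff 5)
  P2 vs A: payoffs [1, 4] → best response Y (payoff 4)
  P2 vs B: payoffs [5, 5] → best response X/Y (payoff 5)
Mutual best responses: (A,Y), (B,X) → Nash equilibria.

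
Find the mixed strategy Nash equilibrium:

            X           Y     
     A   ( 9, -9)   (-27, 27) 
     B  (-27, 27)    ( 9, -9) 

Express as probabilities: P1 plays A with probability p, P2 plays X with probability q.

p = 0.5, q = 0.5

Work:
Find probabilities that make opponent indifferent:
P2 chooses q to make P1 indifferent between A and B
P1 chooses p to make P2 indifferent between X and Y
Mixed NE: P1 plays (A: 0.5, B: 0.5), P2 plays (X: 0.5, Y: 0.5)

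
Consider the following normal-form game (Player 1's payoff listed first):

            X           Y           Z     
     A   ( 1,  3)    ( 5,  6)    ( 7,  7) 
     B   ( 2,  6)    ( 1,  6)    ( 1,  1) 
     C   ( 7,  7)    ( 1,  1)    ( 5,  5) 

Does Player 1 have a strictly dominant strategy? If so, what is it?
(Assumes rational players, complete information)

No strictly dominant strategy exists for Player 1

Work:
A strategy strictly dominates another if it gives a strictly higher payoff against every opponent action. Compare each pair of P1's strategies column-by-column:
  A vs B: [1 vs 2, 5 vs 1, 7 vs 1] → A does not strictly dominate B (column X: 1 ≤ 2)
  A vs C: [1 vs 7, 5 vs 1, 7 vs 5] → A does not strictly dominate C (column X: 1 ≤ 7)
  B vs A: [2 vs 1, 1 vs 5, 1 vs 7] → B does not strictly dominate A (column Y: 1 ≤ 5)
  B vs C: [2 vs 7, 1 vs 1, 1 vs 5] → B does not strictly dominate C (column X: 2 ≤ 7)
  C vs A: [7 vs 1, 1 vs 5, 5 vs 7] → C does not strictly dominate A (column Y: 1 ≤ 5)
  C vs B: [7 vs 2, 1 vs 1, 5 vs 1] → C does not strictly dominate B (column Y: 1 ≤ 1)
No single strategy strictly dominates all others → no strictly dominant strategy.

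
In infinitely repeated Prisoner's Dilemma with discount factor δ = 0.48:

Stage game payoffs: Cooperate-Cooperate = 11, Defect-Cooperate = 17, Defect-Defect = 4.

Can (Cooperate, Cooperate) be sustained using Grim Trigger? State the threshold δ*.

δ* = 0.4615; since δ = 0.48 ≥ 0.4615, cooperation can be sustained

Work:
For Grim Trigger:
Cooperate forever: 11/(1-δ)
Defect then punished: 17 + 4·δ/(1-δ)
Need: 11/(1-δ) ≥ 17 + 4·δ/(1-δ)
Solving: δ ≥ (T-R)/(T-P) = (17-11)/(17-4) = 0.4615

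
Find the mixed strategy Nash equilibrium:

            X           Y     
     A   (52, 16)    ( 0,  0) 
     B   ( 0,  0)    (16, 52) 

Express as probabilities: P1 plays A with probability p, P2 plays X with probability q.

p = 0.7647, q = 0.2353

Work:
Find probabilities that make opponent indifferent:
P2 chooses q to make P1 indifferent between A and B
P1 chooses p to make P2 indifferent between X and Y
Mixed NE: P1 plays (A: 0.7647, B: 0.2353), P2 plays (X: 0.2353, Y: 0.7647)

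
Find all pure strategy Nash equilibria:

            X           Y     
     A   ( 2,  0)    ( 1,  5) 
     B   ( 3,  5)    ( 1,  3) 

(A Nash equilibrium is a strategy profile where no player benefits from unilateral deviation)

Nash equilibrium: (A, Y), (B, X)

Work:
Best responses:
  P1 vs X: payoffs [2, 3] → best response B (payoff 3)
  P1 vs Y: payoffs [1, 1] → best response A/B (payoff 1)
  P2 vs A: payoffs [0, 5] → best response Y (payoff 5)
  P2 vs B: payoffs [5, 3] → best response X (payoff 5)
Mutual best responses: (A,Y), (B,X) → Nash equilibria.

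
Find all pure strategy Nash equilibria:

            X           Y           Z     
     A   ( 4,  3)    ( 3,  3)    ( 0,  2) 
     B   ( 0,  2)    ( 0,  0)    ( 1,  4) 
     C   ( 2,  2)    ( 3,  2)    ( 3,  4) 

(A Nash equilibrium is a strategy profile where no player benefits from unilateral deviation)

Nash equilibrium: (A, X), (A, Y), (C, Z)

Work:
Best responses:
  P1 vs X: payoffs [4, 0, 2] → best response A (payoff 4)
  P1 vs Y: payoffs [3, 0, 3] → best response A/C (payoff 3)
  P1 vs Z: payoffs [0, 1, 3] → best response C (payoff 3)
  P2 vs A: payoffs [3, 3, 2] → best response X/Y (payoff 3)
  P2 vs B: payoffs [2, 0, 4] → best response Z (payoff 4)
  P2 vs C: payoffs [2, 2, 4] → best response Z (payoff 4)
Mutual best responses: (A,X), (A,Y), (C,Z) → Nash equilibria.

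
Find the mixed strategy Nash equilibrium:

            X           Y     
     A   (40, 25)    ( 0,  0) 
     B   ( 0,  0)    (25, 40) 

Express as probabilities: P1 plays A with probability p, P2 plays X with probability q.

p = 0.6154, q = 0.3846

Work:
Find probabilities that make opponent indifferent:
P2 chooses q to make P1 indifferent between A and B
P1 chooses p to make P2 indifferent between X and Y
Mixed NE: P1 plays (A: 0.6154, B: 0.3846), P2 plays (X: 0.3846, Y: 0.6154)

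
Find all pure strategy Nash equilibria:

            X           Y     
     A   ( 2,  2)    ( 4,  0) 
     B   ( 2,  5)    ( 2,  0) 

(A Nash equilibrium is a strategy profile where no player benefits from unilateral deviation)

Nash equilibrium: (A, X), (B, X)

Work:
Best responses:
  P1 vs X: payoffs [2, 2] → best response A/B (payoff 2)
  P1 vs Y: payoffs [4, 2] → best response A (payoff 4)
  P2 vs A: payoffs [2, 0] → best response X (payoff 2)
  P2 vs B: payoffs [5, 0] → best response X (payoff 5)
Mutual best responses: (A,X), (B,X) → Nash equilibria.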